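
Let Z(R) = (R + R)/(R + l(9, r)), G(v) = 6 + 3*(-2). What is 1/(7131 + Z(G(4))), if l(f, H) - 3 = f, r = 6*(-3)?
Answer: 1/7131 ≈ 0.00014023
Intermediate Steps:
r = -18
l(f, H) = 3 + f
G(v) = 0 (G(v) = 6 - 6 = 0)
Z(R) = 2*R/(12 + R) (Z(R) = (R + R)/(R + (3 + 9)) = (2*R)/(R + 12) = (2*R)/(12 + R) = 2*R/(12 + R))
1/(7131 + Z(G(4))) = 1/(7131 + 2*0/(12 + 0)) = 1/(7131 + 2*0/12) = 1/(7131 + 2*0*(1/12)) = 1/(7131 + 0) = 1/7131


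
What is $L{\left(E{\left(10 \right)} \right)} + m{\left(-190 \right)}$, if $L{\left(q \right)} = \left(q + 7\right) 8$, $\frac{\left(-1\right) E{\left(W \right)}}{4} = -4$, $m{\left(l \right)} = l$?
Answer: $-6$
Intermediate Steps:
$E{\left(W \right)} = 16$ ($E{\left(W \right)} = \left(-4\right) \left(-4\right) = 16$)
$L{\left(q \right)} = 56 + 8 q$ ($L{\left(q \right)} = \left(7 + q\right) 8 = 56 + 8 q$)
$L{\left(E{\left(10 \right)} \right)} + m{\left(-190 \right)} = \left(56 + 8 \cdot 16\right) - 190 = \left(56 + 128\right) - 190 = 184 - 190 = -6$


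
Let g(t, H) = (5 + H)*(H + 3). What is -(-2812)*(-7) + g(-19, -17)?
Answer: -19516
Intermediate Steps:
g(t, H) = (3 + H)*(5 + H) (g(t, H) = (5 + H)*(3 + H) = (3 + H)*(5 + H))
-(-2812)*(-7) + g(-19, -17) = -(-2812)*(-7) + (15 + (-17)**2 + 8*(-17)) = -148*133 + (15 + 289 - 136) = -19684 + 168 = -19516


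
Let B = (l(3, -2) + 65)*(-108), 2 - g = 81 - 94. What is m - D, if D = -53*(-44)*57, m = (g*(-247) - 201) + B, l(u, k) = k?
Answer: -143634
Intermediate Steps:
g = 15 (g = 2 - (81 - 94) = 2 - 1*(-13) = 2 + 13 = 15)
B = -6804 (B = (-2 + 65)*(-108) = 63*(-108) = -6804)
m = -10710 (m = (15*(-247) - 201) - 6804 = (-3705 - 201) - 6804 = -3906 - 6804 = -10710)
D = 132924 (D = 2332*57 = 132924)
m - D = -10710 - 1*132924 = -10710 - 132924 = -143634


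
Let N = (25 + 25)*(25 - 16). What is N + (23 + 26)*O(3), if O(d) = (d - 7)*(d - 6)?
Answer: 1038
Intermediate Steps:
O(d) = (-7 + d)*(-6 + d)
N = 450 (N = 50*9 = 450)
N + (23 + 26)*O(3) = 450 + (23 + 26)*(42 + 3² - 13*3) = 450 + 49*(42 + 9 - 39) = 450 + 49*12 = 450 + 588 = 1038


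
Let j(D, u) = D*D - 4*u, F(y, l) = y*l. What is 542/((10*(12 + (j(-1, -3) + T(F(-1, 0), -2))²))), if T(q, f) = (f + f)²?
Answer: 271/4265 ≈ 0.063540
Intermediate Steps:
F(y, l) = l*y
j(D, u) = D² - 4*u
T(q, f) = 4*f² (T(q, f) = (2*f)² = 4*f²)
542/((10*(12 + (j(-1, -3) + T(F(-1, 0), -2))²))) = 542/((10*(12 + (((-1)² - 4*(-3)) + 4*(-2)²)²))) = 542/((10*(12 + ((1 + 12) + 4*4)²))) = 542/((10*(12 + (13 + 16)²))) = 542/((10*(12 + 29²))) = 542/((10*(12 + 841))) = 542/((10*853)) = 542/8530 = 542*(1/8530) = 271/4265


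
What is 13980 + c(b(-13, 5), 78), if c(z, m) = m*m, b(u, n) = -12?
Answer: 20064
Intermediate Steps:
c(z, m) = m²
13980 + c(b(-13, 5), 78) = 13980 + 78² = 13980 + 6084 = 20064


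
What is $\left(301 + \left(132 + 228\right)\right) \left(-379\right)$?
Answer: $-250519$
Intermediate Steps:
$\left(301 + \left(132 + 228\right)\right) \left(-379\right) = \left(301 + 360\right) \left(-379\right) = 661 \left(-379\right) = -250519$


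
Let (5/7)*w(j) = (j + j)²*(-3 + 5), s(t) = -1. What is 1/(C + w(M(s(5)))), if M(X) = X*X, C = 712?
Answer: 5/3616 ≈ 0.0013827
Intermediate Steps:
M(X) = X²
w(j) = 56*j²/5 (w(j) = 7*((j + j)²*(-3 + 5))/5 = 7*((2*j)²*2)/5 = 7*((4*j²)*2)/5 = 7*(8*j²)/5 = 56*j²/5)
1/(C + w(M(s(5)))) = 1/(712 + 56*((-1)²)²/5) = 1/(712 + (56/5)*1²) = 1/(712 + (56/5)*1) = 1/(712 + 56/5) = 1/(3616/5) = 5/3616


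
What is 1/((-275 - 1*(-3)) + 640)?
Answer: 1/368 ≈ 0.0027174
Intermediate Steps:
1/((-275 - 1*(-3)) + 640) = 1/((-275 + 3) + 640) = 1/(-272 + 640) = 1/368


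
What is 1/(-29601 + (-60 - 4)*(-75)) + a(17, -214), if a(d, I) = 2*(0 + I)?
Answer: -10614829/24801 ≈ -428.00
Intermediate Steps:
a(d, I) = 2*I
1/(-29601 + (-60 - 4)*(-75)) + a(17, -214) = 1/(-29601 + (-60 - 4)*(-75)) + 2*(-214) = 1/(-29601 - 64*(-75)) - 428 = 1/(-29601 + 4800) - 428 = 1/(-24801) - 428 = -1/24801 - 428 = -10614829/24801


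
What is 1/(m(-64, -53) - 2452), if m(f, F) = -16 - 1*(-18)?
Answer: -1/2450 ≈ -0.00040816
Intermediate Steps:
m(f, F) = 2 (m(f, F) = -16 + 18 = 2)
1/(m(-64, -53) - 2452) = 1/(2 - 2452) = 1/(-2450) = -1/2450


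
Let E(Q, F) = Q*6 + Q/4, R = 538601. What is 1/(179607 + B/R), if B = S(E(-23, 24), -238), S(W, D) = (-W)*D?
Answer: 153886/27638993027 ≈ 5.5677e-6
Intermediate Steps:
E(Q, F) = 25*Q/4 (E(Q, F) = 6*Q + Q*(¼) = 6*Q + Q/4 = 25*Q/4)
S(W, D) = -D*W
B = -68425/2 (B = -1*(-238)*(25/4)*(-23) = -1*(-238)*(-575/4) = -68425/2 ≈ -34213.)
1/(179607 + B/R) = 1/(179607 - 68425/2/538601) = 1/(179607 - 68425/2*1/538601) = 1/(179607 - 9775/153886) = 1/(27638993027/153886) = 153886/27638993027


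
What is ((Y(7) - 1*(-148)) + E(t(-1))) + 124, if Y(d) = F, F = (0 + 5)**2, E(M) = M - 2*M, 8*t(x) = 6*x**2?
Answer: 1185/4 ≈ 296.25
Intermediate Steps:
t(x) = 3*x**2/4 (t(x) = (6*x**2)/8 = 3*x**2/4)
E(M) = -M
F = 25 (F = 5**2 = 25)
Y(d) = 25
((Y(7) - 1*(-148)) + E(t(-1))) + 124 = ((25 - 1*(-148)) - 3*(-1)**2/4) + 124 = ((25 + 148) - 3/4) + 124 = (173 - 1*3/4) + 124 = (173 - 3/4) + 124 = 689/4 + 124 = 1185/4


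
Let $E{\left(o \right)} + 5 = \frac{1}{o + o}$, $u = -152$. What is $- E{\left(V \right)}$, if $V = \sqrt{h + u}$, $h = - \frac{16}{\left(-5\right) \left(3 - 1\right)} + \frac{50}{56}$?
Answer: $5 + \frac{i \sqrt{732585}}{20931} \approx 5.0 + 0.040892 i$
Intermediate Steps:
$h = \frac{349}{140}$ ($h = - \frac{16}{\left(-5\right) 2} + 50 \cdot \frac{1}{56} = - \frac{16}{-10} + \frac{25}{28} = \left(-16\right) \left(- \frac{1}{10}\right) + \frac{25}{28} = \frac{8}{5} + \frac{25}{28} = \frac{349}{140} \approx 2.4929$)
$V = \frac{i \sqrt{732585}}{70}$ ($V = \sqrt{\frac{349}{140} - 152} = \sqrt{- \frac{20931}{140}} = \frac{i \sqrt{732585}}{70} \approx 12.227 i$)
$E{\left(o \right)} = -5 + \frac{1}{2 o}$ ($E{\left(o \right)} = -5 + \frac{1}{o + o} = -5 + \frac{1}{2 o}$)
$- E{\left(V \right)} = - (-5 + \frac{1}{2 \frac{i \sqrt{732585}}{70}}) = - (-5 + \frac{\left(- \frac{2}{20931}\right) i \sqrt{732585}}{2}) = - (-5 - \frac{i \sqrt{732585}}{20931}) = 5 + \frac{i \sqrt{732585}}{20931}$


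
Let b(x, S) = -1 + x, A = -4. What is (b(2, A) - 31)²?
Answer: 900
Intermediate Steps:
(b(2, A) - 31)² = ((-1 + 2) - 31)² = (1 - 31)² = (-30)² = 900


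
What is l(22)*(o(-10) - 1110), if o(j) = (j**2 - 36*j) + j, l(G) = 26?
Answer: -17160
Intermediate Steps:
o(j) = j**2 - 35*j
l(22)*(o(-10) - 1110) = 26*(-10*(-35 - 10) - 1110) = 26*(-10*(-45) - 1110) = 26*(450 - 1110) = 26*(-660) = -17160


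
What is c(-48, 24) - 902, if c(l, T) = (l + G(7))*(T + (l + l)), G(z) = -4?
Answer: 2842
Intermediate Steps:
c(l, T) = (-4 + l)*(T + 2*l) (c(l, T) = (l - 4)*(T + (l + l)) = (-4 + l)*(T + 2*l))
c(-48, 24) - 902 = (-8*(-48) - 4*24 + 2*(-48)² + 24*(-48)) - 902 = (384 - 96 + 2*2304 - 1152) - 902 = (384 - 96 + 4608 - 1152) - 902 = 3744 - 902 = 2842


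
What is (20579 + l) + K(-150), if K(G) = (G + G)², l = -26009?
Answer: 84570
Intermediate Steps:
K(G) = 4*G² (K(G) = (2*G)² = 4*G²)
(20579 + l) + K(-150) = (20579 - 26009) + 4*(-150)² = -5430 + 4*22500 = -5430 + 90000 = 84570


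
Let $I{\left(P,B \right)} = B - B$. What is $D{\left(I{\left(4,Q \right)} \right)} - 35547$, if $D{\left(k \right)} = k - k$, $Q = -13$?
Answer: $-35547$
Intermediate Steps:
$I{\left(P,B \right)} = 0$
$D{\left(k \right)} = 0$
$D{\left(I{\left(4,Q \right)} \right)} - 35547 = 0 - 35547 = -35547$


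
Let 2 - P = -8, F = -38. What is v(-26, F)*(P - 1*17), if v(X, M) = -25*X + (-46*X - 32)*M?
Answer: 305074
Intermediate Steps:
P = 10 (P = 2 - 1*(-8) = 2 + 8 = 10)
v(X, M) = -25*X + M*(-32 - 46*X) (v(X, M) = -25*X + (-32 - 46*X)*M = -25*X + M*(-32 - 46*X))
v(-26, F)*(P - 1*17) = (-32*(-38) - 25*(-26) - 46*(-38)*(-26))*(10 - 1*17) = (1216 + 650 - 45448)*(10 - 17) = -43582*(-7) = 305074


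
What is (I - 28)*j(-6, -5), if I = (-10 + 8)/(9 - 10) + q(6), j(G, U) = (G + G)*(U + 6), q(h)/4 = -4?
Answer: 504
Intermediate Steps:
q(h) = -16 (q(h) = 4*(-4) = -16)
j(G, U) = 2*G*(6 + U) (j(G, U) = (2*G)*(6 + U) = 2*G*(6 + U))
I = -14 (I = (-10 + 8)/(9 - 10) - 16 = -2/(-1) - 16 = -2*(-1) - 16 = 2 - 16 = -14)
(I - 28)*j(-6, -5) = (-14 - 28)*(2*(-6)*(6 - 5)) = -84*(-6) = -42*(-12) = 504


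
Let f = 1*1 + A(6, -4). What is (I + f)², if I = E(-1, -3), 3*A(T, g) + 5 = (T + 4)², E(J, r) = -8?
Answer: 5476/9 ≈ 608.44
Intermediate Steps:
A(T, g) = -5/3 + (4 + T)²/3 (A(T, g) = -5/3 + (T + 4)²/3 = -5/3 + (4 + T)²/3)
I = -8
f = 98/3 (f = 1*1 + (-5/3 + (4 + 6)²/3) = 1 + (-5/3 + (⅓)*10²) = 1 + (-5/3 + (⅓)*100) = 1 + (-5/3 + 100/3) = 1 + 95/3 = 98/3 ≈ 32.667)
(I + f)² = (-8 + 98/3)² = (74/3)² = 5476/9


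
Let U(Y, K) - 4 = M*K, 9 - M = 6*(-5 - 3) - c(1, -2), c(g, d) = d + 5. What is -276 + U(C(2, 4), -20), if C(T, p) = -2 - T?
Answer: -1472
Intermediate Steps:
c(g, d) = 5 + d
M = 60 (M = 9 - (6*(-5 - 3) - (5 - 2)) = 9 - (6*(-8) - 1*3) = 9 - (-48 - 3) = 9 - 1*(-51) = 9 + 51 = 60)
U(Y, K) = 4 + 60*K
-276 + U(C(2, 4), -20) = -276 + (4 + 60*(-20)) = -276 + (4 - 1200) = -276 - 1196 = -1472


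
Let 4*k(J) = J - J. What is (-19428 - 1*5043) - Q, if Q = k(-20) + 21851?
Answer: -46322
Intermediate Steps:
k(J) = 0 (k(J) = (J - J)/4 = (1/4)*0 = 0)
Q = 21851 (Q = 0 + 21851 = 21851)
(-19428 - 1*5043) - Q = (-19428 - 1*5043) - 1*21851 = (-19428 - 5043) - 21851 = -24471 - 21851 = -46322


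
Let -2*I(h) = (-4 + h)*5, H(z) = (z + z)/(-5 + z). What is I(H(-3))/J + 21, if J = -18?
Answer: 2959/144 ≈ 20.549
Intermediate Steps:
H(z) = 2*z/(-5 + z) (H(z) = (2*z)/(-5 + z) = 2*z/(-5 + z))
I(h) = 10 - 5*h/2 (I(h) = -(-4 + h)*5/2 = -(-20 + 5*h)/2 = 10 - 5*h/2)
I(H(-3))/J + 21 = (10 - 5*(-3)/(-5 - 3))/(-18) + 21 = (10 - 5*(-3)/(-8))*(-1/18) + 21 = (10 - 5*(-3)*(-1)/8)*(-1/18) + 21 = (10 - 5/2*¾)*(-1/18) + 21 = (10 - 15/8)*(-1/18) + 21 = (65/8)*(-1/18) + 21 = -65/144 + 21 = 2959/144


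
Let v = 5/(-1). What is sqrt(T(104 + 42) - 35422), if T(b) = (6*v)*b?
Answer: I*sqrt(39802) ≈ 199.5*I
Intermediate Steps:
v = -5 (v = 5*(-1) = -5)
T(b) = -30*b (T(b) = (6*(-5))*b = -30*b)
sqrt(T(104 + 42) - 35422) = sqrt(-30*(104 + 42) - 35422) = sqrt(-30*146 - 35422) = sqrt(-4380 - 35422) = sqrt(-39802) = I*sqrt(39802)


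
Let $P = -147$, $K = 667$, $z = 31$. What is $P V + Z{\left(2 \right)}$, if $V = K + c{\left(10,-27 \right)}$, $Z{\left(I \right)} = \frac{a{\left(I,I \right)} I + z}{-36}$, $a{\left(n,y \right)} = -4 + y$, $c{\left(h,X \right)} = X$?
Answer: $- \frac{376323}{4} \approx -94081.0$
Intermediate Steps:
$Z{\left(I \right)} = - \frac{31}{36} - \frac{I \left(-4 + I\right)}{36}$ ($Z{\left(I \right)} = \frac{\left(-4 + I\right) I + 31}{-36} = \left(I \left(-4 + I\right) + 31\right) \left(- \frac{1}{36}\right) = \left(31 + I \left(-4 + I\right)\right) \left(- \frac{1}{36}\right) = - \frac{31}{36} - \frac{I \left(-4 + I\right)}{36}$)
$V = 640$ ($V = 667 - 27 = 640$)
$P V + Z{\left(2 \right)} = \left(-147\right) 640 - \left(\frac{31}{36} + \frac{-4 + 2}{18}\right) = -94080 - \left(\frac{31}{36} + \frac{1}{18} \left(-2\right)\right) = -94080 + \left(- \frac{31}{36} + \frac{1}{9}\right) = -94080 - \frac{3}{4} = - \frac{376323}{4}$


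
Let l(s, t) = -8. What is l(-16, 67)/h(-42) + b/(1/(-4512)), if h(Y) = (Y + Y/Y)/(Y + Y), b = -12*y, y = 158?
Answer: 350744160/41 ≈ 8.5547e+6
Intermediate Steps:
b = -1896 (b = -12*158 = -1896)
h(Y) = (1 + Y)/(2*Y) (h(Y) = (Y + 1)/((2*Y)) = (1 + Y)*(1/(2*Y)) = (1 + Y)/(2*Y))
l(-16, 67)/h(-42) + b/(1/(-4512)) = -8*(-84/(1 - 42)) - 1896/(1/(-4512)) = -8/((1/2)*(-1/42)*(-41)) - 1896/(-1/4512) = -8/41/84 - 1896*(-4512) = -8*84/41 + 8554752 = -672/41 + 8554752 = 350744160/41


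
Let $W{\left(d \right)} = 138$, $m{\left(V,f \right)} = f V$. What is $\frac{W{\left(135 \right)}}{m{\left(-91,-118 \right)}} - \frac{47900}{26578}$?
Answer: $- \frac{127670609}{71348641} \approx -1.7894$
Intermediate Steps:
$m{\left(V,f \right)} = V f$
$\frac{W{\left(135 \right)}}{m{\left(-91,-118 \right)}} - \frac{47900}{26578} = \frac{138}{\left(-91\right) \left(-118\right)} - \frac{47900}{26578} = \frac{138}{10738} - \frac{23950}{13289} = 138 \cdot \frac{1}{10738} - \frac{23950}{13289} = \frac{69}{5369} - \frac{23950}{13289} = - \frac{127670609}{71348641}$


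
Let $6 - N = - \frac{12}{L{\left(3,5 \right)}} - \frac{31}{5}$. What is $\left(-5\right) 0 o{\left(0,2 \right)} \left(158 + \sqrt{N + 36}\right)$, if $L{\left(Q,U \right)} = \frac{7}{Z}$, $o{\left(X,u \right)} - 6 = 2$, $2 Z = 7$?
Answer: $0$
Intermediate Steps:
$Z = \frac{7}{2}$ ($Z = \frac{1}{2} \cdot 7 = \frac{7}{2} \approx 3.5$)
$o{\left(X,u \right)} = 8$ ($o{\left(X,u \right)} = 6 + 2 = 8$)
$L{\left(Q,U \right)} = 2$ ($L{\left(Q,U \right)} = \frac{7}{\frac{7}{2}} = 7 \cdot \frac{2}{7} = 2$)
$N = \frac{91}{5}$ ($N = 6 - \left(- \frac{12}{2} - \frac{31}{5}\right) = 6 - \left(\left(-12\right) \frac{1}{2} - \frac{31}{5}\right) = 6 - \left(-6 - \frac{31}{5}\right) = 6 - - \frac{61}{5} = 6 + \frac{61}{5} = \frac{91}{5} \approx 18.2$)
$\left(-5\right) 0 o{\left(0,2 \right)} \left(158 + \sqrt{N + 36}\right) = \left(-5\right) 0 \cdot 8 \left(158 + \sqrt{\frac{91}{5} + 36}\right) = 0 \cdot 8 \left(158 + \sqrt{\frac{271}{5}}\right) = 0 \left(158 + \frac{\sqrt{1355}}{5}\right) = 0$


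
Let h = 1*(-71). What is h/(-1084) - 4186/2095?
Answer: -4388879/2270980 ≈ -1.9326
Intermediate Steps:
h = -71
h/(-1084) - 4186/2095 = -71/(-1084) - 4186/2095 = -71*(-1/1084) - 4186*1/2095 = 71/1084 - 4186/2095 = -4388879/2270980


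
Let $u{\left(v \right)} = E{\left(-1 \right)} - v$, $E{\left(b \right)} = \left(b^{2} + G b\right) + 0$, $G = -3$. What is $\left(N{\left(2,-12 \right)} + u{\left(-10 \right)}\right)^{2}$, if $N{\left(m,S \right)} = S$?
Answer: $4$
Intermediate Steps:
$E{\left(b \right)} = b^{2} - 3 b$ ($E{\left(b \right)} = \left(b^{2} - 3 b\right) + 0 = b^{2} - 3 b$)
$u{\left(v \right)} = 4 - v$ ($u{\left(v \right)} = - (-3 - 1) - v = \left(-1\right) \left(-4\right) - v = 4 - v$)
$\left(N{\left(2,-12 \right)} + u{\left(-10 \right)}\right)^{2} = \left(-12 + \left(4 - -10\right)\right)^{2} = \left(-12 + \left(4 + 10\right)\right)^{2} = \left(-12 + 14\right)^{2} = 2^{2} = 4$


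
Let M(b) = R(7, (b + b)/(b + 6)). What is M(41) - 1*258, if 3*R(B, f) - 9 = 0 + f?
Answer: -35873/141 ≈ -254.42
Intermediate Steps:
R(B, f) = 3 + f/3 (R(B, f) = 3 + (0 + f)/3 = 3 + f/3)
M(b) = 3 + 2*b/(3*(6 + b)) (M(b) = 3 + ((b + b)/(b + 6))/3 = 3 + ((2*b)/(6 + b))/3 = 3 + (2*b/(6 + b))/3 = 3 + 2*b/(3*(6 + b)))
M(41) - 1*258 = (54 + 11*41)/(3*(6 + 41)) - 1*258 = (1/3)*(54 + 451)/47 - 258 = (1/3)*(1/47)*505 - 258 = 505/141 - 258 = -35873/141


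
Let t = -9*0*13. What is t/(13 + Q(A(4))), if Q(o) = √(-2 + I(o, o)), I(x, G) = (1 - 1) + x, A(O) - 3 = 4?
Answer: 0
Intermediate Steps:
A(O) = 7 (A(O) = 3 + 4 = 7)
I(x, G) = x (I(x, G) = 0 + x = x)
Q(o) = √(-2 + o)
t = 0 (t = 0*13 = 0)
t/(13 + Q(A(4))) = 0/(13 + √(-2 + 7)) = 0/(13 + √5) = 0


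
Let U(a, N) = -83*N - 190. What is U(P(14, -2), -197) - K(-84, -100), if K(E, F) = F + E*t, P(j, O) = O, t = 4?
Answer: 16597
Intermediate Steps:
K(E, F) = F + 4*E (K(E, F) = F + E*4 = F + 4*E)
U(a, N) = -190 - 83*N
U(P(14, -2), -197) - K(-84, -100) = (-190 - 83*(-197)) - (-100 + 4*(-84)) = (-190 + 16351) - (-100 - 336) = 16161 - 1*(-436) = 16161 + 436 = 16597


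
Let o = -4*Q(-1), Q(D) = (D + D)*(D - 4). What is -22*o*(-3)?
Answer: -2640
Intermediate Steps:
Q(D) = 2*D*(-4 + D) (Q(D) = (2*D)*(-4 + D) = 2*D*(-4 + D))
o = -40 (o = -8*(-1)*(-4 - 1) = -8*(-1)*(-5) = -4*10 = -40)
-22*o*(-3) = -22*(-40)*(-3) = 880*(-3) = -2640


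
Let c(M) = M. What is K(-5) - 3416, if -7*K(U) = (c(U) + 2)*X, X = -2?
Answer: -23918/7 ≈ -3416.9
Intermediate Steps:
K(U) = 4/7 + 2*U/7 (K(U) = -(U + 2)*(-2)/7 = -(2 + U)*(-2)/7 = -(-4 - 2*U)/7 = 4/7 + 2*U/7)
K(-5) - 3416 = (4/7 + (2/7)*(-5)) - 3416 = (4/7 - 10/7) - 3416 = -6/7 - 3416 = -23918/7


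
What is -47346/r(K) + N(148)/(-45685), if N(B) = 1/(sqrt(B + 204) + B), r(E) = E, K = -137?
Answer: 11654254824811/33722656860 + sqrt(22)/246150780 ≈ 345.59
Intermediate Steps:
N(B) = 1/(B + sqrt(204 + B)) (N(B) = 1/(sqrt(204 + B) + B) = 1/(B + sqrt(204 + B)))
-47346/r(K) + N(148)/(-45685) = -47346/(-137) + 1/((148 + sqrt(204 + 148))*(-45685)) = -47346*(-1/137) - 1/45685/(148 + sqrt(352)) = 47346/137 - 1/45685/(148 + 4*sqrt(22)) = 47346/137 - 1/(45685*(148 + 4*sqrt(22)))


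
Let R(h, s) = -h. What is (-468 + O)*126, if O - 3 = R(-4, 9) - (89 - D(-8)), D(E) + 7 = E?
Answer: -71190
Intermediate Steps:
D(E) = -7 + E
O = -97 (O = 3 + (-1*(-4) - (89 - (-7 - 8))) = 3 + (4 - (89 - 1*(-15))) = 3 + (4 - (89 + 15)) = 3 + (4 - 1*104) = 3 + (4 - 104) = 3 - 100 = -97)
(-468 + O)*126 = (-468 - 97)*126 = -565*126 = -71190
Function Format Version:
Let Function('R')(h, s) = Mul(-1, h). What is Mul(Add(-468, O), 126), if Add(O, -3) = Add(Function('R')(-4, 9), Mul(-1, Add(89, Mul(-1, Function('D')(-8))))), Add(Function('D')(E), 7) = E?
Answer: -71190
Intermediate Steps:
Function('D')(E) = Add(-7, E)
O = -97 (O = Add(3, Add(Mul(-1, -4), Mul(-1, Add(89, Mul(-1, Add(-7, -8)))))) = Add(3, Add(4, Mul(-1, Add(89, Mul(-1, -15))))) = Add(3, Add(4, Mul(-1, Add(89, 15)))) = Add(3, Add(4, Mul(-1, 104))) = Add(3, Add(4, -104)) = Add(3, -100) = -97)
Mul(Add(-468, O), 126) = Mul(Add(-468, -97), 126) = Mul(-565, 126) = -71190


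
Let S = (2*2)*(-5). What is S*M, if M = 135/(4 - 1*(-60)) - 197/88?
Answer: 455/176 ≈ 2.5852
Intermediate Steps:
S = -20 (S = 4*(-5) = -20)
M = -91/704 (M = 135/(4 + 60) - 197*1/88 = 135/64 - 197/88 = -91/704 ≈ -0.12926)
S*M = -20*(-91/704) = 455/176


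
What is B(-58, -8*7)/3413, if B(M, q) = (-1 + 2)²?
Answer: 1/3413 ≈ 0.00029300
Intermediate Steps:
B(M, q) = 1 (B(M, q) = 1² = 1)
B(-58, -8*7)/3413 = 1/3413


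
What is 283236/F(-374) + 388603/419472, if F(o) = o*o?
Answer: 43291451155/14668516368 ≈ 2.9513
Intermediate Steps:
F(o) = o**2
283236/F(-374) + 388603/419472 = 283236/((-374)**2) + 388603/419472 = 283236/139876 + 388603*(1/419472) = 283236*(1/139876) + 388603/419472 = 70809/34969 + 388603/419472 = 43291451155/14668516368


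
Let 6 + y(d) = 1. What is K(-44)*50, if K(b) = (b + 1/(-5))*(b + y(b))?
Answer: 108290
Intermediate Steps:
y(d) = -5 (y(d) = -6 + 1 = -5)
K(b) = (-5 + b)*(-⅕ + b) (K(b) = (b + 1/(-5))*(b - 5) = (b - ⅕)*(-5 + b) = (-⅕ + b)*(-5 + b) = (-5 + b)*(-⅕ + b))
K(-44)*50 = (1 + (-44)² - 26/5*(-44))*50 = (1 + 1936 + 1144/5)*50 = (10829/5)*50 = 108290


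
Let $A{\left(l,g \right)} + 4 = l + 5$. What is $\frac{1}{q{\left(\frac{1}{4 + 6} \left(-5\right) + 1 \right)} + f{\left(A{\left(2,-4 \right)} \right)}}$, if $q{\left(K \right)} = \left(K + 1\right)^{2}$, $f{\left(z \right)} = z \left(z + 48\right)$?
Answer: $\frac{4}{621} \approx 0.0064412$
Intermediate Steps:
$A{\left(l,g \right)} = 1 + l$ ($A{\left(l,g \right)} = -4 + \left(l + 5\right) = -4 + \left(5 + l\right) = 1 + l$)
$f{\left(z \right)} = z \left(48 + z\right)$
$q{\left(K \right)} = \left(1 + K\right)^{2}$
$\frac{1}{q{\left(\frac{1}{4 + 6} \left(-5\right) + 1 \right)} + f{\left(A{\left(2,-4 \right)} \right)}} = \frac{1}{\left(1 + \left(\frac{1}{4 + 6} \left(-5\right) + 1\right)\right)^{2} + \left(1 + 2\right) \left(48 + \left(1 + 2\right)\right)} = \frac{1}{\left(1 + \left(\frac{1}{10} \left(-5\right) + 1\right)\right)^{2} + 3 \left(48 + 3\right)} = \frac{1}{\left(1 + \left(\frac{1}{10} \left(-5\right) + 1\right)\right)^{2} + 3 \cdot 51} = \frac{1}{\left(1 + \left(- \frac{1}{2} + 1\right)\right)^{2} + 153} = \frac{1}{\left(1 + \frac{1}{2}\right)^{2} + 153} = \frac{1}{\left(\frac{3}{2}\right)^{2} + 153} = \frac{1}{\frac{9}{4} + 153} = \frac{1}{\frac{621}{4}} = \frac{4}{621}$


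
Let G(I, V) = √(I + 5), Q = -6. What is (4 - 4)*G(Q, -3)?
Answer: 0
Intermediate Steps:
G(I, V) = √(5 + I)
(4 - 4)*G(Q, -3) = (4 - 4)*√(5 - 6) = 0*√(-1) = 0*I = 0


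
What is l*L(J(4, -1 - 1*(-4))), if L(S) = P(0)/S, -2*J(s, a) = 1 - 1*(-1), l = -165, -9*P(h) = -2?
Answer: 110/3 ≈ 36.667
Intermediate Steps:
P(h) = 2/9 (P(h) = -⅑*(-2) = 2/9)
J(s, a) = -1 (J(s, a) = -(1 - 1*(-1))/2 = -(1 + 1)/2 = -½*2 = -1)
L(S) = 2/(9*S)
l*L(J(4, -1 - 1*(-4))) = -110/(3*(-1)) = -110*(-1)/3 = -165*(-2/9) = 110/3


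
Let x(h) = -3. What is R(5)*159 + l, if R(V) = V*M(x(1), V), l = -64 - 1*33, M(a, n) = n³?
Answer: 99278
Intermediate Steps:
l = -97 (l = -64 - 33 = -97)
R(V) = V⁴ (R(V) = V*V³ = V⁴)
R(5)*159 + l = 5⁴*159 - 97 = 625*159 - 97 = 99375 - 97 = 99278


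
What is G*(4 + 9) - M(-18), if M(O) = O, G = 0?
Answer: 18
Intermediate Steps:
G*(4 + 9) - M(-18) = 0*(4 + 9) - 1*(-18) = 0*13 + 18 = 0 + 18 = 18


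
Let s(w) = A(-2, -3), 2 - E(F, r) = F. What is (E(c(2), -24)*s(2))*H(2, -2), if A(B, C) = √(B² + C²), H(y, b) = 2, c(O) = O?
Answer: 0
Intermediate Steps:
E(F, r) = 2 - F
s(w) = √13 (s(w) = √((-2)² + (-3)²) = √(4 + 9) = √13)
(E(c(2), -24)*s(2))*H(2, -2) = ((2 - 1*2)*√13)*2 = ((2 - 2)*√13)*2 = (0*√13)*2 = 0*2 = 0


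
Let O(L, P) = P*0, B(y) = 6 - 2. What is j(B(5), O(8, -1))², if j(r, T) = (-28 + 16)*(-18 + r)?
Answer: 28224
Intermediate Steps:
B(y) = 4
O(L, P) = 0
j(r, T) = 216 - 12*r (j(r, T) = -12*(-18 + r) = 216 - 12*r)
j(B(5), O(8, -1))² = (216 - 12*4)² = (216 - 48)² = 168² = 28224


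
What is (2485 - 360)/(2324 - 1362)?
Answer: 2125/962 ≈ 2.2089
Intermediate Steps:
(2485 - 360)/(2324 - 1362) = 2125/962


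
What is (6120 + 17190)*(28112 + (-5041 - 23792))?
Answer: -16806510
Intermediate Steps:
(6120 + 17190)*(28112 + (-5041 - 23792)) = 23310*(28112 - 28833) = 23310*(-721) = -16806510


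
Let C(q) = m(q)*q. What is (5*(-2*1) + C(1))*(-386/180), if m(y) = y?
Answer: 193/10 ≈ 19.300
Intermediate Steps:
C(q) = q² (C(q) = q*q = q²)
(5*(-2*1) + C(1))*(-386/180) = (5*(-2*1) + 1²)*(-386/180) = (5*(-2) + 1)*(-386*1/180) = (-10 + 1)*(-193/90) = -9*(-193/90) = 193/10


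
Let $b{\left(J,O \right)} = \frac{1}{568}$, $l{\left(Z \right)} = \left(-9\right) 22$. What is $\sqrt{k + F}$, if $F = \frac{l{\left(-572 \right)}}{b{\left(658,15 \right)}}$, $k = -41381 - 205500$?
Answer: $i \sqrt{359345} \approx 599.45 i$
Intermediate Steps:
$l{\left(Z \right)} = -198$
$b{\left(J,O \right)} = \frac{1}{568}$
$k = -246881$ ($k = -41381 - 205500 = -246881$)
$F = -112464$ ($F = - 198 \frac{1}{\frac{1}{568}} = \left(-198\right) 568 = -112464$)
$\sqrt{k + F} = \sqrt{-246881 - 112464} = \sqrt{-359345} = i \sqrt{359345}$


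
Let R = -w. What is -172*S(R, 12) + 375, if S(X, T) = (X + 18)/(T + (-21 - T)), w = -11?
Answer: 12863/21 ≈ 612.52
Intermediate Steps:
R = 11 (R = -1*(-11) = 11)
S(X, T) = -6/7 - X/21 (S(X, T) = (18 + X)/(-21) = (18 + X)*(-1/21) = -6/7 - X/21)
-172*S(R, 12) + 375 = -172*(-6/7 - 1/21*11) + 375 = -172*(-6/7 - 11/21) + 375 = -172*(-29/21) + 375 = 4988/21 + 375 = 12863/21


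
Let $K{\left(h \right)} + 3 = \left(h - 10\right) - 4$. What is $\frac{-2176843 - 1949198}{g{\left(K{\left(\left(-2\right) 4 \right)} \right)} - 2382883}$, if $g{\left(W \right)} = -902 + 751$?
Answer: $\frac{4126041}{2383034} \approx 1.7314$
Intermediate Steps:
$K{\left(h \right)} = -17 + h$ ($K{\left(h \right)} = -3 + \left(\left(h - 10\right) - 4\right) = -3 + \left(\left(-10 + h\right) - 4\right) = -3 + \left(-14 + h\right) = -17 + h$)
$g{\left(W \right)} = -151$
$\frac{-2176843 - 1949198}{g{\left(K{\left(\left(-2\right) 4 \right)} \right)} - 2382883} = \frac{-2176843 - 1949198}{-151 - 2382883} = - \frac{4126041}{-2383034} = \left(-4126041\right) \left(- \frac{1}{2383034}\right) = \frac{4126041}{2383034}$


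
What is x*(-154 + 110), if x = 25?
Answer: -1100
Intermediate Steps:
x*(-154 + 110) = 25*(-154 + 110) = 25*(-44) = -1100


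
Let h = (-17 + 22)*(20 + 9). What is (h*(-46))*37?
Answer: -246790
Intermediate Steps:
h = 145 (h = 5*29 = 145)
(h*(-46))*37 = (145*(-46))*37 = -6670*37 = -246790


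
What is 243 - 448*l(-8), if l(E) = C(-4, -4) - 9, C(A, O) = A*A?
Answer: -2893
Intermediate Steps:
C(A, O) = A²
l(E) = 7 (l(E) = (-4)² - 9 = 16 - 9 = 7)
243 - 448*l(-8) = 243 - 448*7 = 243 - 3136 = -2893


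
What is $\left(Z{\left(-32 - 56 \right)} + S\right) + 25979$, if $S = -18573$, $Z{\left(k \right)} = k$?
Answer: $7318$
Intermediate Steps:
$\left(Z{\left(-32 - 56 \right)} + S\right) + 25979 = \left(\left(-32 - 56\right) - 18573\right) + 25979 = \left(-88 - 18573\right) + 25979 = -18661 + 25979 = 7318$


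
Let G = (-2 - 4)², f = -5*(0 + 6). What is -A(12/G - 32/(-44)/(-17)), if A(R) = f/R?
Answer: 16830/163 ≈ 103.25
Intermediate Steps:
f = -30 (f = -5*6 = -30)
G = 36 (G = (-6)² = 36)
A(R) = -30/R
-A(12/G - 32/(-44)/(-17)) = -(-30)/(12/36 - 32/(-44)/(-17)) = -(-30)/(12*(1/36) - 32*(-1/44)*(-1/17)) = -(-30)/(⅓ + (8/11)*(-1/17)) = -(-30)/(⅓ - 8/187) = -(-30)/163/561 = -(-30)*561/163 = -1*(-16830/163) = 16830/163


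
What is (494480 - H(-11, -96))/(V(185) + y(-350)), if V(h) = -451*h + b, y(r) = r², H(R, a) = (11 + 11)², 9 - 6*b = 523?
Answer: 740994/58469 ≈ 12.673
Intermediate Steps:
b = -257/3 (b = 3/2 - ⅙*523 = 3/2 - 523/6 = -257/3 ≈ -85.667)
H(R, a) = 484 (H(R, a) = 22² = 484)
V(h) = -257/3 - 451*h (V(h) = -451*h - 257/3 = -257/3 - 451*h)
(494480 - H(-11, -96))/(V(185) + y(-350)) = (494480 - 1*484)/((-257/3 - 451*185) + (-350)²) = (494480 - 484)/((-257/3 - 83435) + 122500) = 493996/(-250562/3 + 122500) = 493996/(116938/3) = 493996*(3/116938) = 740994/58469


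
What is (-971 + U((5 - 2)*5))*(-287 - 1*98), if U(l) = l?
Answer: 368060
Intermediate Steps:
(-971 + U((5 - 2)*5))*(-287 - 1*98) = (-971 + (5 - 2)*5)*(-287 - 1*98) = (-971 + 3*5)*(-287 - 98) = (-971 + 15)*(-385) = -956*(-385) = 368060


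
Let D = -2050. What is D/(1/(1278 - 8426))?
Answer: 14653400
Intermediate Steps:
D/(1/(1278 - 8426)) = -2050/(1/(1278 - 8426)) = -2050/(1/(-7148)) = -2050/(-1/7148) = -2050*(-7148) = 14653400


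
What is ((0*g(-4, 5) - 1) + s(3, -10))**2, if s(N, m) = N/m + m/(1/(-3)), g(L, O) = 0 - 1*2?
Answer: 82369/100 ≈ 823.69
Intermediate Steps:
g(L, O) = -2 (g(L, O) = 0 - 2 = -2)
s(N, m) = -3*m + N/m (s(N, m) = N/m + m/(-1/3) = N/m + m*(-3) = N/m - 3*m = -3*m + N/m)
((0*g(-4, 5) - 1) + s(3, -10))**2 = ((0*(-2) - 1) + (-3*(-10) + 3/(-10)))**2 = ((0 - 1) + (30 + 3*(-1/10)))**2 = (-1 + (30 - 3/10))**2 = (-1 + 297/10)**2 = (287/10)**2 = 82369/100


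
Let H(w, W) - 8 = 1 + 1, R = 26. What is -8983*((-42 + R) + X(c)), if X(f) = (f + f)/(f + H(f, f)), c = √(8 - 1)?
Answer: 13492466/93 - 179660*√7/93 ≈ 1.3997e+5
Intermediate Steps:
H(w, W) = 10 (H(w, W) = 8 + (1 + 1) = 8 + 2 = 10)
c = √7 ≈ 2.6458
X(f) = 2*f/(10 + f) (X(f) = (f + f)/(f + 10) = (2*f)/(10 + f) = 2*f/(10 + f))
-8983*((-42 + R) + X(c)) = -8983*((-42 + 26) + 2*√7/(10 + √7)) = -8983*(-16 + 2*√7/(10 + √7)) = 143728 - 17966*√7/(10 + √7)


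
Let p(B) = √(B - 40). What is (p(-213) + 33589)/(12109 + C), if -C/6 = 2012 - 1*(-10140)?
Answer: -33589/60803 - I*√253/60803 ≈ -0.55242 - 0.0002616*I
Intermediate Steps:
p(B) = √(-40 + B)
C = -72912 (C = -6*(2012 - 1*(-10140)) = -6*(2012 + 10140) = -6*12152 = -72912)
(p(-213) + 33589)/(12109 + C) = (√(-40 - 213) + 33589)/(12109 - 72912) = (√(-253) + 33589)/(-60803) = (I*√253 + 33589)*(-1/60803) = (33589 + I*√253)*(-1/60803) = -33589/60803 - I*√253/60803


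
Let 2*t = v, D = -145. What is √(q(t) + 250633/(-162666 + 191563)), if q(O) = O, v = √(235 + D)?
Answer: √(28970167204 + 5010219654*√10)/57794 ≈ 3.6629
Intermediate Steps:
v = 3*√10 (v = √(235 - 145) = √90 = 3*√10 ≈ 9.4868)
t = 3*√10/2 (t = (3*√10)/2 = 3*√10/2 ≈ 4.7434)
√(q(t) + 250633/(-162666 + 191563)) = √(3*√10/2 + 250633/(-162666 + 191563)) = √(3*√10/2 + 250633/28897) = √(250633/28897 + 3*√10/2)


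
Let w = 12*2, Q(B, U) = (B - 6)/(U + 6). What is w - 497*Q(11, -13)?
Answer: 379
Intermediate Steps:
Q(B, U) = (-6 + B)/(6 + U)
w = 24
w - 497*Q(11, -13) = 24 - 497*(-6 + 11)/(6 - 13) = 24 - 497*5/(-7) = 24 - (-71)*5 = 24 - 497*(-5/7) = 24 + 355 = 379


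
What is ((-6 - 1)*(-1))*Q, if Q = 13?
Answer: 91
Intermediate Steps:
((-6 - 1)*(-1))*Q = ((-6 - 1)*(-1))*13 = -7*(-1)*13 = 7*13 = 91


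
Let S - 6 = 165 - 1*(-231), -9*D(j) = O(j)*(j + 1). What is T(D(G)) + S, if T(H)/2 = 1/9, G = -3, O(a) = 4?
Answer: 3620/9 ≈ 402.22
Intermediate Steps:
D(j) = -4/9 - 4*j/9 (D(j) = -4*(j + 1)/9 = -4*(1 + j)/9 = -(4 + 4*j)/9 = -4/9 - 4*j/9)
T(H) = 2/9
S = 402 (S = 6 + (165 - 1*(-231)) = 6 + (165 + 231) = 6 + 396 = 402)
T(D(G)) + S = 2/9 + 402 = 3620/9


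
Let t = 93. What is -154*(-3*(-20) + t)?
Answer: -23562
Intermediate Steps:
-154*(-3*(-20) + t) = -154*(-3*(-20) + 93) = -154*(60 + 93) = -154*153 = -23562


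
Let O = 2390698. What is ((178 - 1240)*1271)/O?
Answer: -674901/1195349 ≈ -0.56461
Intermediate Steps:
((178 - 1240)*1271)/O = ((178 - 1240)*1271)/2390698 = -1062*1271*(1/2390698) = -1349802*1/2390698 = -674901/1195349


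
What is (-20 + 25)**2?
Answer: 25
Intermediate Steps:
(-20 + 25)**2 = 5**2 = 25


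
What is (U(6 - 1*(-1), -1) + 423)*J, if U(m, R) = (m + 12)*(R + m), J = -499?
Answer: -267963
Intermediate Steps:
U(m, R) = (12 + m)*(R + m)
(U(6 - 1*(-1), -1) + 423)*J = (((6 - 1*(-1))² + 12*(-1) + 12*(6 - 1*(-1)) - (6 - 1*(-1))) + 423)*(-499) = (((6 + 1)² - 12 + 12*(6 + 1) - (6 + 1)) + 423)*(-499) = ((7² - 12 + 12*7 - 1*7) + 423)*(-499) = ((49 - 12 + 84 - 7) + 423)*(-499) = (114 + 423)*(-499) = 537*(-499) = -267963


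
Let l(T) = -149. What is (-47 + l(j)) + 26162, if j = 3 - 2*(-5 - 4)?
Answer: 25966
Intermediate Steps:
j = 21 (j = 3 - 2*(-9) = 3 - 1*(-18) = 3 + 18 = 21)
(-47 + l(j)) + 26162 = (-47 - 149) + 26162 = -196 + 26162 = 25966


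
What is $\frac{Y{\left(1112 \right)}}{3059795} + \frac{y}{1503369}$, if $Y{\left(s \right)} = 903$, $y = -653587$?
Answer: $- \frac{1998484692458}{4600000949355} \approx -0.43445$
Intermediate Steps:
$\frac{Y{\left(1112 \right)}}{3059795} + \frac{y}{1503369} = \frac{903}{3059795} - \frac{653587}{1503369} = - \frac{1998484692458}{4600000949355}$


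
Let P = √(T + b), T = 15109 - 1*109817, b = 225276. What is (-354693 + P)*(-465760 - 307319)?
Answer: 274205709747 - 1546158*√32642 ≈ 2.7393e+11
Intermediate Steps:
T = -94708 (T = 15109 - 109817 = -94708)
P = 2*√32642 (P = √(-94708 + 225276) = √130568 = 2*√32642 ≈ 361.34)
(-354693 + P)*(-465760 - 307319) = (-354693 + 2*√32642)*(-465760 - 307319) = (-354693 + 2*√32642)*(-773079) = 274205709747 - 1546158*√32642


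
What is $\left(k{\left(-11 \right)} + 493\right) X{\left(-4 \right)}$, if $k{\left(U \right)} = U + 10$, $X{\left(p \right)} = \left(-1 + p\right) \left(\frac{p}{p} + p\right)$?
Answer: $7380$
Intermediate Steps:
$X{\left(p \right)} = \left(1 + p\right) \left(-1 + p\right)$ ($X{\left(p \right)} = \left(-1 + p\right) \left(1 + p\right) = \left(1 + p\right) \left(-1 + p\right)$)
$k{\left(U \right)} = 10 + U$
$\left(k{\left(-11 \right)} + 493\right) X{\left(-4 \right)} = \left(\left(10 - 11\right) + 493\right) \left(-1 + \left(-4\right)^{2}\right) = \left(-1 + 493\right) \left(-1 + 16\right) = 492 \cdot 15 = 7380$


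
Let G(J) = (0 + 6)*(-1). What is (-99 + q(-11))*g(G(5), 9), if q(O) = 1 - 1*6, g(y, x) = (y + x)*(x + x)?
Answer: -5616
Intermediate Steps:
G(J) = -6 (G(J) = 6*(-1) = -6)
g(y, x) = 2*x*(x + y) (g(y, x) = (x + y)*(2*x) = 2*x*(x + y))
q(O) = -5 (q(O) = 1 - 6 = -5)
(-99 + q(-11))*g(G(5), 9) = (-99 - 5)*(2*9*(9 - 6)) = -208*9*3 = -104*54 = -5616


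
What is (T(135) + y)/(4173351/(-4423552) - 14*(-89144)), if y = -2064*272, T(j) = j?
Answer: -354688614528/788665642783 ≈ -0.44973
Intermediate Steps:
y = -561408
(T(135) + y)/(4173351/(-4423552) - 14*(-89144)) = (135 - 561408)/(4173351/(-4423552) - 14*(-89144)) = -561273/(4173351*(-1/4423552) + 1248016) = -561273/(-596193/631936 + 1248016) = -561273/788665642783/631936 = -561273*631936/788665642783 = -354688614528/788665642783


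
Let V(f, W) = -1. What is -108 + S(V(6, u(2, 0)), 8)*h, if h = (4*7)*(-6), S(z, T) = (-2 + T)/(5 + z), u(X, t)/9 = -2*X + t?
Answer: -360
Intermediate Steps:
u(X, t) = -18*X + 9*t (u(X, t) = 9*(-2*X + t) = 9*(t - 2*X) = -18*X + 9*t)
S(z, T) = (-2 + T)/(5 + z)
h = -168 (h = 28*(-6) = -168)
-108 + S(V(6, u(2, 0)), 8)*h = -108 + ((-2 + 8)/(5 - 1))*(-168) = -108 + (6/4)*(-168) = -108 + ((¼)*6)*(-168) = -108 + (3/2)*(-168) = -108 - 252 = -360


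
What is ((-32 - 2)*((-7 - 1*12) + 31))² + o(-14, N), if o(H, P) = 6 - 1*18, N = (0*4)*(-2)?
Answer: 166452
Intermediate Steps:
N = 0 (N = 0*(-2) = 0)
o(H, P) = -12 (o(H, P) = 6 - 18 = -12)
((-32 - 2)*((-7 - 1*12) + 31))² + o(-14, N) = ((-32 - 2)*((-7 - 1*12) + 31))² - 12 = (-34*((-7 - 12) + 31))² - 12 = (-34*(-19 + 31))² - 12 = (-34*12)² - 12 = (-408)² - 12 = 166464 - 12 = 166452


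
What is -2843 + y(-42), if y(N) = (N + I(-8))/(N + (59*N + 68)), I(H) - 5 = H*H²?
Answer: -6970487/2452 ≈ -2842.8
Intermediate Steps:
I(H) = 5 + H³ (I(H) = 5 + H*H² = 5 + H³)
y(N) = (-507 + N)/(68 + 60*N) (y(N) = (N + (5 + (-8)³))/(N + (59*N + 68)) = (N + (5 - 512))/(N + (68 + 59*N)) = (N - 507)/(68 + 60*N) = (-507 + N)/(68 + 60*N))
-2843 + y(-42) = -2843 + (-507 - 42)/(4*(17 + 15*(-42))) = -2843 + (¼)*(-549)/(17 - 630) = -2843 + (¼)*(-549)/(-613) = -2843 + (¼)*(-1/613)*(-549) = -2843 + 549/2452 = -6970487/2452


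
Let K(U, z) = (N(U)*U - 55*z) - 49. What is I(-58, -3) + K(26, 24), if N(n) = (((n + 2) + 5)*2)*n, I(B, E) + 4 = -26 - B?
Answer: 43275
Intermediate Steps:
I(B, E) = -30 - B (I(B, E) = -4 + (-26 - B) = -30 - B)
N(n) = n*(14 + 2*n) (N(n) = (((2 + n) + 5)*2)*n = ((7 + n)*2)*n = (14 + 2*n)*n = n*(14 + 2*n))
K(U, z) = -49 - 55*z + 2*U²*(7 + U) (K(U, z) = ((2*U*(7 + U))*U - 55*z) - 49 = (2*U²*(7 + U) - 55*z) - 49 = (-55*z + 2*U²*(7 + U)) - 49 = -49 - 55*z + 2*U²*(7 + U))
I(-58, -3) + K(26, 24) = (-30 - 1*(-58)) + (-49 - 55*24 + 2*26²*(7 + 26)) = (-30 + 58) + (-49 - 1320 + 2*676*33) = 28 + (-49 - 1320 + 44616) = 28 + 43247 = 43275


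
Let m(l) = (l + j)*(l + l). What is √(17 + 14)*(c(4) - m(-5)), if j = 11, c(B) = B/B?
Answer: 61*√31 ≈ 339.63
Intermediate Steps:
c(B) = 1
m(l) = 2*l*(11 + l) (m(l) = (l + 11)*(l + l) = (11 + l)*(2*l) = 2*l*(11 + l))
√(17 + 14)*(c(4) - m(-5)) = √(17 + 14)*(1 - 2*(-5)*(11 - 5)) = √31*(1 - 2*(-5)*6) = √31*(1 - 1*(-60)) = √31*(1 + 60) = √31*61 = 61*√31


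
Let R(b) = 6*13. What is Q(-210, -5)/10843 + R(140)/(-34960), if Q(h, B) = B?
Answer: -510277/189535640 ≈ -0.0026922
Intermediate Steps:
R(b) = 78
Q(-210, -5)/10843 + R(140)/(-34960) = -5/10843 + 78/(-34960) = -5*1/10843 + 78*(-1/34960) = -5/10843 - 39/17480 = -510277/189535640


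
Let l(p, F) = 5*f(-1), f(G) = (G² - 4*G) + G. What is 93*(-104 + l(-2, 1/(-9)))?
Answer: -7812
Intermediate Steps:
f(G) = G² - 3*G
l(p, F) = 20 (l(p, F) = 5*(-(-3 - 1)) = 5*(-1*(-4)) = 5*4 = 20)
93*(-104 + l(-2, 1/(-9))) = 93*(-104 + 20) = 93*(-84) = -7812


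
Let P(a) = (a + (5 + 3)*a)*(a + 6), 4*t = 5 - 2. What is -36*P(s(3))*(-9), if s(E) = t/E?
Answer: 18225/4 ≈ 4556.3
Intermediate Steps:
t = ¾ (t = (5 - 2)/4 = (¼)*3 = ¾ ≈ 0.75000)
s(E) = 3/(4*E)
P(a) = 9*a*(6 + a) (P(a) = (a + 8*a)*(6 + a) = (9*a)*(6 + a) = 9*a*(6 + a))
-36*P(s(3))*(-9) = -324*(¾)/3*(6 + (¾)/3)*(-9) = -324*(¾)*(⅓)*(6 + (¾)*(⅓))*(-9) = -324*(6 + ¼)/4*(-9) = -324*25/(4*4)*(-9) = -36*225/16*(-9) = -2025/4*(-9) = 18225/4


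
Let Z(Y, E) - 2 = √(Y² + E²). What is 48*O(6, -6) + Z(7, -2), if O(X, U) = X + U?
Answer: 2 + √53 ≈ 9.2801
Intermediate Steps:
O(X, U) = U + X
Z(Y, E) = 2 + √(E² + Y²) (Z(Y, E) = 2 + √(Y² + E²) = 2 + √(E² + Y²))
48*O(6, -6) + Z(7, -2) = 48*(-6 + 6) + (2 + √((-2)² + 7²)) = 48*0 + (2 + √(4 + 49)) = 0 + (2 + √53) = 2 + √53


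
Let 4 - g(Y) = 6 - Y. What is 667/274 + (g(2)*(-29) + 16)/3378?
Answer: 1128755/462786 ≈ 2.4390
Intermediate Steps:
g(Y) = -2 + Y (g(Y) = 4 - (6 - Y) = 4 + (-6 + Y) = -2 + Y)
667/274 + (g(2)*(-29) + 16)/3378 = 667/274 + ((-2 + 2)*(-29) + 16)/3378 = 667*(1/274) + (0*(-29) + 16)*(1/3378) = 667/274 + (0 + 16)*(1/3378) = 667/274 + 16*(1/3378) = 667/274 + 8/1689 = 1128755/462786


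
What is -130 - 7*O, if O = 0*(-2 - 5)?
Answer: -130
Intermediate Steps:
O = 0 (O = 0*(-7) = 0)
-130 - 7*O = -130 - 7*0 = -130 + 0 = -130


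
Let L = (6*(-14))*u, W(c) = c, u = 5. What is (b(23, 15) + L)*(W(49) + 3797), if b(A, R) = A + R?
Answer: -1469172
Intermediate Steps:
L = -420 (L = (6*(-14))*5 = -84*5 = -420)
(b(23, 15) + L)*(W(49) + 3797) = ((23 + 15) - 420)*(49 + 3797) = (38 - 420)*3846 = -382*3846 = -1469172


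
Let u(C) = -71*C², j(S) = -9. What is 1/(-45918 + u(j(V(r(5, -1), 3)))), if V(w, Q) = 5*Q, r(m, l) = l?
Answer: -1/51669 ≈ -1.9354e-5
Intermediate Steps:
1/(-45918 + u(j(V(r(5, -1), 3)))) = 1/(-45918 - 71*(-9)²) = 1/(-45918 - 71*81) = 1/(-45918 - 5751) = 1/(-51669) = -1/51669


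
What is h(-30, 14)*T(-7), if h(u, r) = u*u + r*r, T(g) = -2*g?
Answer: 15344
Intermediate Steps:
h(u, r) = r² + u² (h(u, r) = u² + r² = r² + u²)
h(-30, 14)*T(-7) = (14² + (-30)²)*(-2*(-7)) = (196 + 900)*14 = 1096*14 = 15344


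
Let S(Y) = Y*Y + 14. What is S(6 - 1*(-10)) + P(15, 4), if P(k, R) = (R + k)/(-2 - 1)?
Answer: 791/3 ≈ 263.67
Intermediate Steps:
P(k, R) = -R/3 - k/3 (P(k, R) = (R + k)/(-3) = (R + k)*(-⅓) = -R/3 - k/3)
S(Y) = 14 + Y² (S(Y) = Y² + 14 = 14 + Y²)
S(6 - 1*(-10)) + P(15, 4) = (14 + (6 - 1*(-10))²) + (-⅓*4 - ⅓*15) = (14 + (6 + 10)²) + (-4/3 - 5) = (14 + 16²) - 19/3 = (14 + 256) - 19/3 = 270 - 19/3 = 791/3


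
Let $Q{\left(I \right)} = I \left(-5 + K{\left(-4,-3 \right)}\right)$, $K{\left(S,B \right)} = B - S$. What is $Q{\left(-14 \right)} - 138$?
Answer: $-82$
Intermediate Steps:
$Q{\left(I \right)} = - 4 I$ ($Q{\left(I \right)} = I \left(-5 - -1\right) = I \left(-5 + \left(-3 + 4\right)\right) = I \left(-5 + 1\right) = I \left(-4\right) = - 4 I$)
$Q{\left(-14 \right)} - 138 = \left(-4\right) \left(-14\right) - 138 = 56 - 138 = -82$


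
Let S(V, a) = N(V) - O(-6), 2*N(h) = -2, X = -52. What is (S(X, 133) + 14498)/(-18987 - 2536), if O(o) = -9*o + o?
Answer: -14449/21523 ≈ -0.67133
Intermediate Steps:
N(h) = -1 (N(h) = (½)*(-2) = -1)
O(o) = -8*o
S(V, a) = -49 (S(V, a) = -1 - (-8)*(-6) = -1 - 1*48 = -1 - 48 = -49)
(S(X, 133) + 14498)/(-18987 - 2536) = (-49 + 14498)/(-18987 - 2536) = 14449/(-21523) = 14449*(-1/21523) = -14449/21523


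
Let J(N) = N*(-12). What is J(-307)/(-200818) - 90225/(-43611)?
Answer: 2993023521/1459645633 ≈ 2.0505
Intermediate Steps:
J(N) = -12*N
J(-307)/(-200818) - 90225/(-43611) = -12*(-307)/(-200818) - 90225/(-43611) = 3684*(-1/200818) - 90225*(-1/43611) = -1842/100409 + 30075/14537 = 2993023521/1459645633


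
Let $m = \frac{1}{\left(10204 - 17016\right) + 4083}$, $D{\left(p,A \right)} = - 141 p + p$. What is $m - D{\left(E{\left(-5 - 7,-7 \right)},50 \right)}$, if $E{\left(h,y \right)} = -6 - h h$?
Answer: $- \frac{57309001}{2729} \approx -21000.0$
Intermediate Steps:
$E{\left(h,y \right)} = -6 - h^{2}$
$D{\left(p,A \right)} = - 140 p$
$m = - \frac{1}{2729}$ ($m = \frac{1}{-6812 + 4083} = \frac{1}{-2729} = - \frac{1}{2729} \approx -0.00036643$)
$m - D{\left(E{\left(-5 - 7,-7 \right)},50 \right)} = - \frac{1}{2729} - - 140 \left(-6 - \left(-5 - 7\right)^{2}\right) = - \frac{1}{2729} - - 140 \left(-6 - \left(-12\right)^{2}\right) = - \frac{1}{2729} - - 140 \left(-6 - 144\right) = - \frac{1}{2729} - \left(-140\right) \left(-150\right) = - \frac{1}{2729} - 21000 = - \frac{57309001}{2729}$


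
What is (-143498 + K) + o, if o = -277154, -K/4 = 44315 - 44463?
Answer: -420060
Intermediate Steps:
K = 592 (K = -4*(44315 - 44463) = -4*(-148) = 592)
(-143498 + K) + o = (-143498 + 592) - 277154 = -142906 - 277154 = -420060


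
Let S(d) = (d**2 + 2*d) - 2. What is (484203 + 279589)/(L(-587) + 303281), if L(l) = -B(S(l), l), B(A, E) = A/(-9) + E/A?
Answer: 2360527436304/1055219909629 ≈ 2.2370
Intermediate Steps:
S(d) = -2 + d**2 + 2*d
B(A, E) = -A/9 + E/A (B(A, E) = A*(-1/9) + E/A = -A/9 + E/A)
L(l) = -2/9 + l**2/9 + 2*l/9 - l/(-2 + l**2 + 2*l) (L(l) = -(-(-2 + l**2 + 2*l)/9 + l/(-2 + l**2 + 2*l)) = -((2/9 - 2*l/9 - l**2/9) + l/(-2 + l**2 + 2*l)) = -(2/9 - 2*l/9 - l**2/9 + l/(-2 + l**2 + 2*l)) = -2/9 + l**2/9 + 2*l/9 - l/(-2 + l**2 + 2*l))
(484203 + 279589)/(L(-587) + 303281) = (484203 + 279589)/((-1*(-587) + (-2 + (-587)**2 + 2*(-587))**2/9)/(-2 + (-587)**2 + 2*(-587)) + 303281) = 763792/((587 + (-2 + 344569 - 1174)**2/9)/(-2 + 344569 - 1174) + 303281) = 763792/((587 + (1/9)*343393**2)/343393 + 303281) = 763792/((587 + (1/9)*117918752449)/343393 + 303281) = 763792/((587 + 117918752449/9)/343393 + 303281) = 763792/((1/343393)*(117918757732/9) + 303281) = 763792/(117918757732/3090537 + 303281) = 763792/(1055219909629/3090537) = 763792*(3090537/1055219909629) = 2360527436304/1055219909629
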